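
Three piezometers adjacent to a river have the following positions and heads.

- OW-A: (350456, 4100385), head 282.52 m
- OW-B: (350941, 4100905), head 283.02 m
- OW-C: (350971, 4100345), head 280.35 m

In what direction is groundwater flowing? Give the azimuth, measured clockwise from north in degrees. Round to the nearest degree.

Differences from OW-A: to OW-B (Δx, Δy, Δh) = (485, 520, +0.50); to OW-C = (515, -40, -2.17).
Determinant of the coordinate differences = 485·(-40) − 515·520 = -287200.
∂h/∂x = [(+0.50)·(-40) − (-2.17)·520] / -287200 = -0.003859
∂h/∂y = [485·(-2.17) − 515·(+0.50)] / -287200 = +0.004561
Flow direction (−∇h) has components (+0.003859 E, -0.004561 N).
Azimuth = atan2(E, N) = atan2(+0.003859, -0.004561) = 139.8° ≈ 140°.

140°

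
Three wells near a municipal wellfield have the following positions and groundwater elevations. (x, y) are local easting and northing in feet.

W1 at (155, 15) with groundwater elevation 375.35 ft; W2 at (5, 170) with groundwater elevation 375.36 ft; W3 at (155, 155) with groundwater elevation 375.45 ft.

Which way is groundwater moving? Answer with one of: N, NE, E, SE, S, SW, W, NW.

SW

Three-point gradient (reference W1): Δ to W2 = (-150, 155, +0.01), Δ to W3 = (0, 140, +0.10).
∂h/∂x = +0.0006714, ∂h/∂y = +0.0007143 (det = -21000).
Flow = −∇h = (-0.0006714 east, -0.0007143 north), which points southwest.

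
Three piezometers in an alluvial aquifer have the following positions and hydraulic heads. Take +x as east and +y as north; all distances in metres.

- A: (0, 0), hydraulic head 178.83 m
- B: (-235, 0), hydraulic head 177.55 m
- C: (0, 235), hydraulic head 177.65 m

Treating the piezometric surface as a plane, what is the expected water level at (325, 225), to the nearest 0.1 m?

179.5 m

∂h/∂x = (177.55 − 178.83) / (-235 − 0) = +0.005447
∂h/∂y = (177.65 − 178.83) / (235 − 0) = -0.005021
h(325, 225) = 178.83 + (+0.005447)·(325) + (-0.005021)·(225) = 178.83 +1.770 -1.130 = 179.470 m.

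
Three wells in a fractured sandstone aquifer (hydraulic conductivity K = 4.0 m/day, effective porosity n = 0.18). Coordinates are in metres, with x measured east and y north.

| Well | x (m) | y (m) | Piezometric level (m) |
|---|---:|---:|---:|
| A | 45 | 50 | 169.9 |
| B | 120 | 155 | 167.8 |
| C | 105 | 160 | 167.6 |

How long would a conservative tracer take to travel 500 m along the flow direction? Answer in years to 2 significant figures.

Differences from A: to B (Δx, Δy, Δh) = (75, 105, -2.1); to C = (60, 110, -2.3).
Solve a·Δx + b·Δy = Δh: det = 75·110 − 60·105 = 1950.
∂h/∂x = [(-2.1)·110 − (-2.3)·105] / 1950 = +0.005385
∂h/∂y = [75·(-2.3) − 60·(-2.1)] / 1950 = -0.02385
|∇h| = √(0.005385² + -0.02385²) = 0.02445
Seepage velocity v = K·i/n = 4.0 × 0.02445 / 0.18 = 0.5433 m/day.
t = 500 / 0.5433 = 920.3 days = 2.52 years.

2.5 years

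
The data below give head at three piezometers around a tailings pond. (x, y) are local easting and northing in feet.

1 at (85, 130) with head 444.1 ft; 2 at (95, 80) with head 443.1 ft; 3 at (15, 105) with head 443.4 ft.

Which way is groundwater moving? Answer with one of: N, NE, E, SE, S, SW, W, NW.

S

Taking 1 as reference: 2−1 = (10, -50, -1.0); 3−1 = (-70, -25, -0.7).
Determinant of the coordinate differences = 10·(-25) − (-70)·(-50) = -3750.
∂h/∂x = [(-1.0)·(-25) − (-0.7)·(-50)] / -3750 = +0.002667
∂h/∂y = [10·(-0.7) − (-70)·(-1.0)] / -3750 = +0.02053
Flow = −∇h = (-0.002667 east, -0.02053 north), which points south.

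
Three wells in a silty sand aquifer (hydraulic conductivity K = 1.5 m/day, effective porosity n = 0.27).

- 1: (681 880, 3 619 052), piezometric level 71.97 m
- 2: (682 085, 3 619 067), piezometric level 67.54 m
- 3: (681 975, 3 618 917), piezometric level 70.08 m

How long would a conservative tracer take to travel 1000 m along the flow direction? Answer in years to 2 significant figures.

23 years

With h = a·x + b·y + c and 1 as origin, the differences give:
  205·a + 15·b = -4.43
  95·a + (-135)·b = -1.89
Eliminate b (×(-135) and ×15, subtract): -29100·a = 626.400 → a = ∂h/∂x = -0.02153
Back-substitute: b = ∂h/∂y = -0.001148.
|∇h| = √(-0.02153² + -0.001148²) = 0.02156
Seepage velocity v = K·i/n = 1.5 × 0.02156 / 0.27 = 0.1198 m/day.
t = 1000 / 0.1198 = 8347 days = 22.9 years.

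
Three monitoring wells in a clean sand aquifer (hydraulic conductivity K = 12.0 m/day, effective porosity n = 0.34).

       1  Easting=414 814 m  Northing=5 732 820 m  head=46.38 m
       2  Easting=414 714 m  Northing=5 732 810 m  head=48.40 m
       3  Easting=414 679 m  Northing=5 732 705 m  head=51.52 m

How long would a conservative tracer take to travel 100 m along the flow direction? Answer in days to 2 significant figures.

Taking 1 as reference: 2−1 = (-100, -10, +2.02); 3−1 = (-135, -115, +5.14).
Solve a·Δx + b·Δy = Δh: det = (-100)·(-115) − (-135)·(-10) = 10150.
∂h/∂x = [(+2.02)·(-115) − (+5.14)·(-10)] / 10150 = -0.01782
∂h/∂y = [(-100)·(+5.14) − (-135)·(+2.02)] / 10150 = -0.02377
|∇h| = √(-0.01782² + -0.02377²) = 0.02971
Seepage velocity v = K·i/n = 12.0 × 0.02971 / 0.34 = 1.049 m/day.
t = 100 / 1.049 = 95.33 days.

95 days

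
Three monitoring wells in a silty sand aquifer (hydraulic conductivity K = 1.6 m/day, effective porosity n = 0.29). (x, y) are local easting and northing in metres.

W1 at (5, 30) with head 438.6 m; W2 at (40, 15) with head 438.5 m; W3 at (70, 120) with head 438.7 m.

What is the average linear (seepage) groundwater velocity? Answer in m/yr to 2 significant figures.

6.1 m/yr

Taking W1 as reference: W2−W1 = (35, -15, -0.1); W3−W1 = (65, 90, +0.1).
Determinant of the coordinate differences = 35·90 − 65·(-15) = 4125.
∂h/∂x = [(-0.1)·90 − (+0.1)·(-15)] / 4125 = -0.001818
∂h/∂y = [35·(+0.1) − 65·(-0.1)] / 4125 = +0.002424
|∇h| = √(-0.001818² + 0.002424²) = 0.00303
Seepage velocity v = K·i/n = 1.6 × 0.00303 / 0.29 = 0.01672 m/day = 6.107 m/yr.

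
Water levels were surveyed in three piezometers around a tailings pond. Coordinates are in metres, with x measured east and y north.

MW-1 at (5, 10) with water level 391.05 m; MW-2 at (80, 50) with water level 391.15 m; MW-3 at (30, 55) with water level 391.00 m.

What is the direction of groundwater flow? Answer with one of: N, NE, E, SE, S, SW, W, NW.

Taking MW-1 as reference: MW-2−MW-1 = (75, 40, +0.10); MW-3−MW-1 = (25, 45, -0.05).
Determinant of the coordinate differences = 75·45 − 25·40 = 2375.
∂h/∂x = [(+0.10)·45 − (-0.05)·40] / 2375 = +0.002737
∂h/∂y = [75·(-0.05) − 25·(+0.10)] / 2375 = -0.002632
Flow = −∇h = (-0.002737 east, +0.002632 north), which points northwest.

NW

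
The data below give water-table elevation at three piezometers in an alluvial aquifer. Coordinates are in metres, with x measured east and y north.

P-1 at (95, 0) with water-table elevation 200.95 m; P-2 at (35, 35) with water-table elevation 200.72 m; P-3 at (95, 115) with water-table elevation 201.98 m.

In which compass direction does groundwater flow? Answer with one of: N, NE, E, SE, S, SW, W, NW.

Three-point gradient (reference P-1): Δ to P-2 = (-60, 35, -0.23), Δ to P-3 = (0, 115, +1.03).
∂h/∂x = +0.009058, ∂h/∂y = +0.008957 (det = -6900).
Flow = −∇h = (-0.009058 east, -0.008957 north), which points southwest.

SW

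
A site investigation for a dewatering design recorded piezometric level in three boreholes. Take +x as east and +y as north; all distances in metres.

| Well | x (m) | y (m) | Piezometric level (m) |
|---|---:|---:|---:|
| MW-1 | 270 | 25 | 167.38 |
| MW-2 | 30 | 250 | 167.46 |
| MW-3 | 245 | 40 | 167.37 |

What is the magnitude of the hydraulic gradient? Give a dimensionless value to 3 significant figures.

Taking MW-1 as reference: MW-2−MW-1 = (-240, 225, +0.08); MW-3−MW-1 = (-25, 15, -0.01).
Solve a·Δx + b·Δy = Δh: det = (-240)·15 − (-25)·225 = 2025.
∂h/∂x = [(+0.08)·15 − (-0.01)·225] / 2025 = +0.001704
∂h/∂y = [(-240)·(-0.01) − (-25)·(+0.08)] / 2025 = +0.002173
|∇h| = √(0.001704² + 0.002173²) = 0.002761

0.00276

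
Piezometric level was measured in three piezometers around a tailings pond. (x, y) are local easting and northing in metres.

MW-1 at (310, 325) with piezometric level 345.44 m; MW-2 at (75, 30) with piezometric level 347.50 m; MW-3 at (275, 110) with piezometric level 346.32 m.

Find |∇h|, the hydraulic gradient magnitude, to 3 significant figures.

Taking MW-1 as reference: MW-2−MW-1 = (-235, -295, +2.06); MW-3−MW-1 = (-35, -215, +0.88).
Solve a·Δx + b·Δy = Δh: det = (-235)·(-215) − (-35)·(-295) = 40200.
∂h/∂x = [(+2.06)·(-215) − (+0.88)·(-295)] / 40200 = -0.004560
∂h/∂y = [(-235)·(+0.88) − (-35)·(+2.06)] / 40200 = -0.003351
|∇h| = √(-0.004560² + -0.003351²) = 0.005659

0.00566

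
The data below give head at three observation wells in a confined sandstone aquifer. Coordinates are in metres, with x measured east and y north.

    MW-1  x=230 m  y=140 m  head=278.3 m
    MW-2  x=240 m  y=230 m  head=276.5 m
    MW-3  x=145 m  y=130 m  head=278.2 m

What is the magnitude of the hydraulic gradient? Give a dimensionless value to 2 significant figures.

Taking MW-1 as reference: MW-2−MW-1 = (10, 90, -1.8); MW-3−MW-1 = (-85, -10, -0.1).
Solve a·Δx + b·Δy = Δh: det = 10·(-10) − (-85)·90 = 7550.
∂h/∂x = [(-1.8)·(-10) − (-0.1)·90] / 7550 = +0.003576
∂h/∂y = [10·(-0.1) − (-85)·(-1.8)] / 7550 = -0.02040
|∇h| = √(0.003576² + -0.02040²) = 0.02071

0.021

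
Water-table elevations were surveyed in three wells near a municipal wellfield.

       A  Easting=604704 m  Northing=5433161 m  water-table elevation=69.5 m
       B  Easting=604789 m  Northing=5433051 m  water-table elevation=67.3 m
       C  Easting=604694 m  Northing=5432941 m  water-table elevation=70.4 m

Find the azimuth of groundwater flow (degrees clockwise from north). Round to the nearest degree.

Differences from A: to B (Δx, Δy, Δh) = (85, -110, -2.2); to C = (-10, -220, +0.9).
Determinant of the coordinate differences = 85·(-220) − (-10)·(-110) = -19800.
∂h/∂x = [(-2.2)·(-220) − (+0.9)·(-110)] / -19800 = -0.02944
∂h/∂y = [85·(+0.9) − (-10)·(-2.2)] / -19800 = -0.002753
Flow direction (−∇h) has components (+0.02944 E, +0.002753 N).
Azimuth = atan2(E, N) = atan2(+0.02944, +0.002753) = 84.7° ≈ 085°.

085°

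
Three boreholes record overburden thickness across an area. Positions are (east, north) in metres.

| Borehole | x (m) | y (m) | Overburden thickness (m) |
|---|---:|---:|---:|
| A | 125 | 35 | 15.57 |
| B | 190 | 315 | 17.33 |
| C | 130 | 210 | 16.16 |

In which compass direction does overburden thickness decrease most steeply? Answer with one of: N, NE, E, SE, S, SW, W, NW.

W

With d = a·x + b·y + c and A as origin, the differences give:
  65·a + 280·b = +1.76
  5·a + 175·b = +0.59
Eliminate b (×175 and ×280, subtract): 9975·a = 142.800 → a = ∂d/∂x = +0.01432
Back-substitute: b = ∂d/∂y = +0.002962.
Steepest decrease is along −∇f = (-0.01432 E, -0.002962 N) → west.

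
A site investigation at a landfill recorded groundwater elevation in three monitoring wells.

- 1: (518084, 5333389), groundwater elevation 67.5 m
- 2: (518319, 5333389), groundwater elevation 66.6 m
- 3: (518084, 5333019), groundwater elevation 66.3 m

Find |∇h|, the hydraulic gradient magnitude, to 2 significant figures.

∂h/∂x = (66.6 − 67.5) / (518319 − 518084) = -0.003830
∂h/∂y = (66.3 − 67.5) / (5333019 − 5333389) = +0.003243
|∇h| = √(-0.003830² + 0.003243²) = 0.005019

0.0050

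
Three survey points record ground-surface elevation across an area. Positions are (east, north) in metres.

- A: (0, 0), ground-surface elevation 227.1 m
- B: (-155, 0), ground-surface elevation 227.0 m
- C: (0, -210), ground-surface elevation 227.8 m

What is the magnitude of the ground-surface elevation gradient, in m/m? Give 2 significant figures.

0.0034 m/m

∂z/∂x = (227.0 − 227.1) / (-155 − 0) = +0.0006452
∂z/∂y = (227.8 − 227.1) / (-210 − 0) = -0.003333
|∇f| = √(0.0006452² + -0.003333²) = 0.003395 m/m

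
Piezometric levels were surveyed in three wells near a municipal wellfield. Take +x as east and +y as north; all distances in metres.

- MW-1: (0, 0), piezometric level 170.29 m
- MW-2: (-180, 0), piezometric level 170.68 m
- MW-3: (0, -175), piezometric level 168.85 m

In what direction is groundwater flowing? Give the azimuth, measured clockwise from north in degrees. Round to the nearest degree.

∂h/∂x = (170.68 − 170.29) / (-180 − 0) = -0.002167
∂h/∂y = (168.85 − 170.29) / (-175 − 0) = +0.008229
Flow direction (−∇h) has components (+0.002167 E, -0.008229 N).
Azimuth = atan2(E, N) = atan2(+0.002167, -0.008229) = 165.2° ≈ 165°.

165°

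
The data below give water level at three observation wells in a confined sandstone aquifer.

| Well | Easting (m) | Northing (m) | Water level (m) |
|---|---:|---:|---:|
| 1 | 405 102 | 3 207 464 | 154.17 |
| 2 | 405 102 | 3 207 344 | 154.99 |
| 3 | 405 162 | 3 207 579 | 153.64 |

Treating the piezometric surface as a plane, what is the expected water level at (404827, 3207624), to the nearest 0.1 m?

151.9 m

With h = a·x + b·y + c and 1 as origin, the differences give:
  0·a + (-120)·b = +0.82
  60·a + 115·b = -0.53
Eliminate b (×115 and ×(-120), subtract): 7200·a = 30.700 → a = ∂h/∂x = +0.004264
Back-substitute: b = ∂h/∂y = -0.006833.
h(404827, 3207624) = 154.17 + (+0.004264)·(-275) + (-0.006833)·(160) = 154.17 -1.173 -1.093 = 151.904 m.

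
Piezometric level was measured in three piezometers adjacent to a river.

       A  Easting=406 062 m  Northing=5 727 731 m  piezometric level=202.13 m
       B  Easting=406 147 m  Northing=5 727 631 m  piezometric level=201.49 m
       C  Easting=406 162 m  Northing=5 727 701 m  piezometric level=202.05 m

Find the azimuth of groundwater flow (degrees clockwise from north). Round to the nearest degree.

191°

Three-point gradient (reference A): Δ to B = (85, -100, -0.64), Δ to C = (100, -30, -0.08).
∂h/∂x = +0.001503, ∂h/∂y = +0.007678 (det = 7450).
Flow direction (−∇h) has components (-0.001503 E, -0.007678 N).
Azimuth = atan2(E, N) = atan2(-0.001503, -0.007678) = 191.1° ≈ 191°.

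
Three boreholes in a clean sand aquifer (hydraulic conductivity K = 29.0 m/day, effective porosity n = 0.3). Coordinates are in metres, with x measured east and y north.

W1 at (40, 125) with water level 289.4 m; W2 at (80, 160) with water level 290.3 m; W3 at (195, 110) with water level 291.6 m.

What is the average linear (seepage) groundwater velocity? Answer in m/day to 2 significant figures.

1.7 m/day

Taking W1 as reference: W2−W1 = (40, 35, +0.9); W3−W1 = (155, -15, +2.2).
Determinant of the coordinate differences = 40·(-15) − 155·35 = -6025.
∂h/∂x = [(+0.9)·(-15) − (+2.2)·35] / -6025 = +0.01502
∂h/∂y = [40·(+2.2) − 155·(+0.9)] / -6025 = +0.008548
|∇h| = √(0.01502² + 0.008548²) = 0.01728
Seepage velocity v = K·i/n = 29.0 × 0.01728 / 0.3 = 1.67 m/day.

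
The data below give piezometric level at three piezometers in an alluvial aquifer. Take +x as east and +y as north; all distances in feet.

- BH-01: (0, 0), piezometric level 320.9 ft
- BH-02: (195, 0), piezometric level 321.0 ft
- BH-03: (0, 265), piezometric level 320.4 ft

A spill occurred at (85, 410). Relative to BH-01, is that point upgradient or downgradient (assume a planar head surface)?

∂h/∂x = (321.0 − 320.9) / (195 − 0) = +0.0005128
∂h/∂y = (320.4 − 320.9) / (265 − 0) = -0.001887
Head at (85, 410) = 320.9 + (+0.0005128)·(85) + (-0.001887)·(410) = 320.17 ft.
That is lower than the 320.9 ft at BH-01, so the point is downgradient.

downgradient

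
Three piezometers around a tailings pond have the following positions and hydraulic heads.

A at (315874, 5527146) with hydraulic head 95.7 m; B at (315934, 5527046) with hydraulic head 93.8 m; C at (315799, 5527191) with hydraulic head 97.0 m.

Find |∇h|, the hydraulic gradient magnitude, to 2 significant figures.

Differences from A: to B (Δx, Δy, Δh) = (60, -100, -1.9); to C = (-75, 45, +1.3).
Solve a·Δx + b·Δy = Δh: det = 60·45 − (-75)·(-100) = -4800.
∂h/∂x = [(-1.9)·45 − (+1.3)·(-100)] / -4800 = -0.009271
∂h/∂y = [60·(+1.3) − (-75)·(-1.9)] / -4800 = +0.01344
|∇h| = √(-0.009271² + 0.01344²) = 0.01633

0.016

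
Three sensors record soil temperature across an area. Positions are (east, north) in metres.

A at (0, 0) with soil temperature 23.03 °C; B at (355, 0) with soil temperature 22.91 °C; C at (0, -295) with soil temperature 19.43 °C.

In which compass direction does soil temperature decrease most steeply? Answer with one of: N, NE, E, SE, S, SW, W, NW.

∂T/∂x = (22.91 − 23.03) / (355 − 0) = -0.0003380
∂T/∂y = (19.43 − 23.03) / (-295 − 0) = +0.01220
Steepest decrease is along −∇f = (+0.0003380 E, -0.01220 N) → south.

S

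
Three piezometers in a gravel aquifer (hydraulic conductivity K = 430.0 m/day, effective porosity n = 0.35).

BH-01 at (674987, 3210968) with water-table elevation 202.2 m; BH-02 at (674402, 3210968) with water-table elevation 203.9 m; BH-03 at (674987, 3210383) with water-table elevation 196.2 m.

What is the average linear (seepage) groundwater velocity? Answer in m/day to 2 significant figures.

∂h/∂x = (203.9 − 202.2) / (674402 − 674987) = -0.002906
∂h/∂y = (196.2 − 202.2) / (3210383 − 3210968) = +0.01026
|∇h| = √(-0.002906² + 0.01026²) = 0.01066
Seepage velocity v = K·i/n = 430.0 × 0.01066 / 0.35 = 13.1 m/day.

13 m/day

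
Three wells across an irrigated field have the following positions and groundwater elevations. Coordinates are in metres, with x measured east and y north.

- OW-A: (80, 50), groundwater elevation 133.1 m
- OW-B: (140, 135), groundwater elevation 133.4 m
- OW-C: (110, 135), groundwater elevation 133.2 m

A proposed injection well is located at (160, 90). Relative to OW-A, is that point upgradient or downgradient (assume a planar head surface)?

Taking OW-A as reference: OW-B−OW-A = (60, 85, +0.3); OW-C−OW-A = (30, 85, +0.1).
Solve a·Δx + b·Δy = Δh: det = 60·85 − 30·85 = 2550.
∂h/∂x = [(+0.3)·85 − (+0.1)·85] / 2550 = +0.006667
∂h/∂y = [60·(+0.1) − 30·(+0.3)] / 2550 = -0.001176
Head at (160, 90) = 133.1 + (+0.006667)·(80) + (-0.001176)·(40) = 133.59 m.
That is higher than the 133.1 m at OW-A, so the point is upgradient.

upgradient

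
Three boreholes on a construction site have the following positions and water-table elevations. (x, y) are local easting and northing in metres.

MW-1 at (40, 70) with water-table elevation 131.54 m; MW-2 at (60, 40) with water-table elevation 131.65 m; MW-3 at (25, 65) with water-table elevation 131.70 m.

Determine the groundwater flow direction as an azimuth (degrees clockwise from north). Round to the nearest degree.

041°

With h = a·x + b·y + c and MW-1 as origin, the differences give:
  20·a + (-30)·b = +0.11
  (-15)·a + (-5)·b = +0.16
Eliminate b (×(-5) and ×(-30), subtract): -550·a = 4.250 → a = ∂h/∂x = -0.007727
Back-substitute: b = ∂h/∂y = -0.008818.
Flow direction (−∇h) has components (+0.007727 E, +0.008818 N).
Azimuth = atan2(E, N) = atan2(+0.007727, +0.008818) = 41.2° ≈ 041°.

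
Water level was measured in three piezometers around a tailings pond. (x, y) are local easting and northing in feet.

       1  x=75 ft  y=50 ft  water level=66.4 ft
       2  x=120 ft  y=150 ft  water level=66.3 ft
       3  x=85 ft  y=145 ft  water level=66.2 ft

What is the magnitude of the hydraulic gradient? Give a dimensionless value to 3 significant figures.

0.00403

With h = a·x + b·y + c and 1 as origin, the differences give:
  45·a + 100·b = -0.1
  10·a + 95·b = -0.2
Eliminate b (×95 and ×100, subtract): 3275·a = 10.50 → a = ∂h/∂x = +0.003206
Back-substitute: b = ∂h/∂y = -0.002443.
|∇h| = √(0.003206² + -0.002443²) = 0.004031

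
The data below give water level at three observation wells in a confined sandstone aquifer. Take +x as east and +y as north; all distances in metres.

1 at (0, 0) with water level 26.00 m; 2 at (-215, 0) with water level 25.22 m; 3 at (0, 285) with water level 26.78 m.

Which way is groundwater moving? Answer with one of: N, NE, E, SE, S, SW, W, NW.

SW

∂h/∂x = (25.22 − 26.00) / (-215 − 0) = +0.003628
∂h/∂y = (26.78 − 26.00) / (285 − 0) = +0.002737
Flow = −∇h = (-0.003628 east, -0.002737 north), which points southwest.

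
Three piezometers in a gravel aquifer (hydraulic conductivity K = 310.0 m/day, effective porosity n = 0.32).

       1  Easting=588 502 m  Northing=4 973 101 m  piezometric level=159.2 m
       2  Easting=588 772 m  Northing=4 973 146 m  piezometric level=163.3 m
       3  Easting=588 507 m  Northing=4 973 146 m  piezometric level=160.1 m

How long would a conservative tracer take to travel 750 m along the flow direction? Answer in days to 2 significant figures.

Differences from 1: to 2 (Δx, Δy, Δh) = (270, 45, +4.1); to 3 = (5, 45, +0.9).
Solve a·Δx + b·Δy = Δh: det = 270·45 − 5·45 = 11925.
∂h/∂x = [(+4.1)·45 − (+0.9)·45] / 11925 = +0.01208
∂h/∂y = [270·(+0.9) − 5·(+4.1)] / 11925 = +0.01866
|∇h| = √(0.01208² + 0.01866²) = 0.02223
Seepage velocity v = K·i/n = 310.0 × 0.02223 / 0.32 = 21.54 m/day.
t = 750 / 21.54 = 34.82 days.

35 days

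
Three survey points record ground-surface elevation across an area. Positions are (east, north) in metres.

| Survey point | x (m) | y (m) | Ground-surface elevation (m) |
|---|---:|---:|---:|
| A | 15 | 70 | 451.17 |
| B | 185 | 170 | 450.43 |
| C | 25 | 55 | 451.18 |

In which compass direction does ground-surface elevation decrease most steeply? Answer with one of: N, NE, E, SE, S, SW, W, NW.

Differences from A: to B (Δx, Δy, Δh) = (170, 100, -0.74); to C = (10, -15, +0.01).
Solve a·Δx + b·Δy = Δz: det = 170·(-15) − 10·100 = -3550.
∂z/∂x = [(-0.74)·(-15) − (+0.01)·100] / -3550 = -0.002845
∂z/∂y = [170·(+0.01) − 10·(-0.74)] / -3550 = -0.002563
Steepest decrease is along −∇f = (+0.002845 E, +0.002563 N) → northeast.

NE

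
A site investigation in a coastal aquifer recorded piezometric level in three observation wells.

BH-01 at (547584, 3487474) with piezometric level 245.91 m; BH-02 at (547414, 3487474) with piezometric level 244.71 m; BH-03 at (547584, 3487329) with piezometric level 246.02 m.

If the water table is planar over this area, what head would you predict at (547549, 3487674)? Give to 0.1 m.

∂h/∂x = (244.71 − 245.91) / (547414 − 547584) = +0.007059
∂h/∂y = (246.02 − 245.91) / (3487329 − 3487474) = -0.0007586
h(547549, 3487674) = 245.91 + (+0.007059)·(-35) + (-0.0007586)·(200) = 245.91 -0.247 -0.152 = 245.511 m.

245.5 m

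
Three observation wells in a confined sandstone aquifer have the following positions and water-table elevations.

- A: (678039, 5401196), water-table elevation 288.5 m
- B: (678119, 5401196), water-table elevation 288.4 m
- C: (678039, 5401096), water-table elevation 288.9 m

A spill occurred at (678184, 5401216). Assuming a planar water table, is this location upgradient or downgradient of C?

∂h/∂x = (288.4 − 288.5) / (678119 − 678039) = -0.001250
∂h/∂y = (288.9 − 288.5) / (5401096 − 5401196) = -0.004000
Head at (678184, 5401216) = 288.5 + (-0.001250)·(145) + (-0.004000)·(20) = 288.24 m.
That is lower than the 288.9 m at C, so the point is downgradient.

downgradient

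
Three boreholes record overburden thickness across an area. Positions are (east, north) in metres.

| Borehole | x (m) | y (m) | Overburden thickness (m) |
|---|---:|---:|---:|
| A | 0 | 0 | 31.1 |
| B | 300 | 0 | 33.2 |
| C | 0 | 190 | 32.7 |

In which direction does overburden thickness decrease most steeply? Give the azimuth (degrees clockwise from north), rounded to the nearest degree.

∂d/∂x = (33.2 − 31.1) / (300 − 0) = +0.007000
∂d/∂y = (32.7 − 31.1) / (190 − 0) = +0.008421
Steepest decrease is along −∇f: components (-0.007000 E, -0.008421 N).
Azimuth = atan2(-0.007000, -0.008421) = 219.7° ≈ 220°.

220°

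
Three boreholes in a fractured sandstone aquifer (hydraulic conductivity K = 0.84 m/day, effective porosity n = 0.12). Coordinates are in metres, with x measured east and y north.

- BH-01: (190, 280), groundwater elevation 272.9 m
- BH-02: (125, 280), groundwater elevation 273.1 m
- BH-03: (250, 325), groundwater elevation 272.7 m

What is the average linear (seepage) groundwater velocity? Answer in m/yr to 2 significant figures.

7.9 m/yr

Differences from BH-01: to BH-02 (Δx, Δy, Δh) = (-65, 0, +0.2); to BH-03 = (60, 45, -0.2).
Solve a·Δx + b·Δy = Δh: det = (-65)·45 − 60·0 = -2925.
∂h/∂x = [(+0.2)·45 − (-0.2)·0] / -2925 = -0.003077
∂h/∂y = [(-65)·(-0.2) − 60·(+0.2)] / -2925 = -0.0003419
|∇h| = √(-0.003077² + -0.0003419²) = 0.003096
Seepage velocity v = K·i/n = 0.84 × 0.003096 / 0.12 = 0.02167 m/day = 7.915 m/yr.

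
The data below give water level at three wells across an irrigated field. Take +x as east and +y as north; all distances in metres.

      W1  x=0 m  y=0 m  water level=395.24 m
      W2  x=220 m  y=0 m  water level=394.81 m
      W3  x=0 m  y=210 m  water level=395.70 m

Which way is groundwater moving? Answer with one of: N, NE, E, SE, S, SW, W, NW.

SE

∂h/∂x = (394.81 − 395.24) / (220 − 0) = -0.001955
∂h/∂y = (395.70 − 395.24) / (210 − 0) = +0.002190
Flow = −∇h = (+0.001955 east, -0.002190 north), which points southeast.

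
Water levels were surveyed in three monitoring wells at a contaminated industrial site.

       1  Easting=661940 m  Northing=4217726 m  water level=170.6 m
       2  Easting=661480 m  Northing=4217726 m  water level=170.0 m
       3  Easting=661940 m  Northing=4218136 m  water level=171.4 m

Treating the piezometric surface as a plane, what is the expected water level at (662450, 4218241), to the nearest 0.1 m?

172.3 m

∂h/∂x = (170.0 − 170.6) / (661480 − 661940) = +0.001304
∂h/∂y = (171.4 − 170.6) / (4218136 − 4217726) = +0.001951
h(662450, 4218241) = 170.6 + (+0.001304)·(510) + (+0.001951)·(515) = 170.6 +0.665 +1.005 = 172.270 m.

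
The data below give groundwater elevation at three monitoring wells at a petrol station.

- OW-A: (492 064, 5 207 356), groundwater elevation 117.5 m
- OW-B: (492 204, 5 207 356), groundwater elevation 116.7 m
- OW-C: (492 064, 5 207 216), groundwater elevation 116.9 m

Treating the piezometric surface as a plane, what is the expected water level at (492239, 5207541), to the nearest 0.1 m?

117.3 m

∂h/∂x = (116.7 − 117.5) / (492204 − 492064) = -0.005714
∂h/∂y = (116.9 − 117.5) / (5207216 − 5207356) = +0.004286
h(492239, 5207541) = 117.5 + (-0.005714)·(175) + (+0.004286)·(185) = 117.5 -1.000 +0.793 = 117.293 m.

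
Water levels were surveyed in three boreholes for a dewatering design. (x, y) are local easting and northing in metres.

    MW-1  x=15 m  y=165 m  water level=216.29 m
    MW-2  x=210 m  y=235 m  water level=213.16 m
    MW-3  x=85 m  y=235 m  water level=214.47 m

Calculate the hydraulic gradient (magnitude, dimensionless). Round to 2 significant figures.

0.019

Differences from MW-1: to MW-2 (Δx, Δy, Δh) = (195, 70, -3.13); to MW-3 = (70, 70, -1.82).
Determinant of the coordinate differences = 195·70 − 70·70 = 8750.
∂h/∂x = [(-3.13)·70 − (-1.82)·70] / 8750 = -0.01048
∂h/∂y = [195·(-1.82) − 70·(-3.13)] / 8750 = -0.01552
|∇h| = √(-0.01048² + -0.01552²) = 0.01873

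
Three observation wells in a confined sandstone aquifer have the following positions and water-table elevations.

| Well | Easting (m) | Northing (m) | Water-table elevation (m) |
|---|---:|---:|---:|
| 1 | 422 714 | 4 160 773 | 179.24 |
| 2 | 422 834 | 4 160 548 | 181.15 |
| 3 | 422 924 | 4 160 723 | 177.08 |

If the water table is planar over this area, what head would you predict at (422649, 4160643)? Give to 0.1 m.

Taking 1 as reference: 2−1 = (120, -225, +1.91); 3−1 = (210, -50, -2.16).
Determinant of the coordinate differences = 120·(-50) − 210·(-225) = 41250.
∂h/∂x = [(+1.91)·(-50) − (-2.16)·(-225)] / 41250 = -0.01410
∂h/∂y = [120·(-2.16) − 210·(+1.91)] / 41250 = -0.01601
h(422649, 4160643) = 179.24 + (-0.01410)·(-65) + (-0.01601)·(-130) = 179.24 +0.916 +2.081 = 182.237 m.

182.2 m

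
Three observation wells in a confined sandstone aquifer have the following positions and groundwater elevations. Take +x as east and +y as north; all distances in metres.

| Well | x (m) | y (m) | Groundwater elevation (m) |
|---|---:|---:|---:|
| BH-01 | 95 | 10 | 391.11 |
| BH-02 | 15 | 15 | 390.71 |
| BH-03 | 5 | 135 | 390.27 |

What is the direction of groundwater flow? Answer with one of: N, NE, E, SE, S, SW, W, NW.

NW

Differences from BH-01: to BH-02 (Δx, Δy, Δh) = (-80, 5, -0.40); to BH-03 = (-90, 125, -0.84).
Solve a·Δx + b·Δy = Δh: det = (-80)·125 − (-90)·5 = -9550.
∂h/∂x = [(-0.40)·125 − (-0.84)·5] / -9550 = +0.004796
∂h/∂y = [(-80)·(-0.84) − (-90)·(-0.40)] / -9550 = -0.003267
Flow = −∇h = (-0.004796 east, +0.003267 north), which points northwest.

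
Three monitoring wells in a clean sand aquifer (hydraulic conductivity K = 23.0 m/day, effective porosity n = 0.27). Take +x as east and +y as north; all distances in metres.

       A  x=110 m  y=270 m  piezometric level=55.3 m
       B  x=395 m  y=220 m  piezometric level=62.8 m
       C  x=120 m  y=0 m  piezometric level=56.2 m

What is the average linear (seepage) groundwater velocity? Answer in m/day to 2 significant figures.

Taking A as reference: B−A = (285, -50, +7.5); C−A = (10, -270, +0.9).
Solve a·Δx + b·Δy = Δh: det = 285·(-270) − 10·(-50) = -76450.
∂h/∂x = [(+7.5)·(-270) − (+0.9)·(-50)] / -76450 = +0.02590
∂h/∂y = [285·(+0.9) − 10·(+7.5)] / -76450 = -0.002374
|∇h| = √(0.02590² + -0.002374²) = 0.02601
Seepage velocity v = K·i/n = 23.0 × 0.02601 / 0.27 = 2.216 m/day.

2.2 m/day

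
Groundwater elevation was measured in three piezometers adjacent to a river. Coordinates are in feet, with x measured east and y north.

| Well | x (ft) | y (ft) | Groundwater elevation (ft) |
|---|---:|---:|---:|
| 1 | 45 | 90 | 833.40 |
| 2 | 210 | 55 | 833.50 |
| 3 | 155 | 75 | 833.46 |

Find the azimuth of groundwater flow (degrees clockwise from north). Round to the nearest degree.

331°

Three-point gradient (reference 1): Δ to 2 = (165, -35, +0.10), Δ to 3 = (110, -15, +0.06).
∂h/∂x = +0.0004364, ∂h/∂y = -0.0008000 (det = 1375).
Flow direction (−∇h) has components (-0.0004364 E, +0.0008000 N).
Azimuth = atan2(E, N) = atan2(-0.0004364, +0.0008000) = 331.4° ≈ 331°.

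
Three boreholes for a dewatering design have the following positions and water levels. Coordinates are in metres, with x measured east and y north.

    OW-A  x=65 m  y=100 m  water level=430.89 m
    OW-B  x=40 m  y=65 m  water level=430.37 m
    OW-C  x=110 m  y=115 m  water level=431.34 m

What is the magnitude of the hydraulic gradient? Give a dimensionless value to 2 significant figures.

0.012

Taking OW-A as reference: OW-B−OW-A = (-25, -35, -0.52); OW-C−OW-A = (45, 15, +0.45).
Determinant of the coordinate differences = (-25)·15 − 45·(-35) = 1200.
∂h/∂x = [(-0.52)·15 − (+0.45)·(-35)] / 1200 = +0.006625
∂h/∂y = [(-25)·(+0.45) − 45·(-0.52)] / 1200 = +0.01012
|∇h| = √(0.006625² + 0.01012²) = 0.0121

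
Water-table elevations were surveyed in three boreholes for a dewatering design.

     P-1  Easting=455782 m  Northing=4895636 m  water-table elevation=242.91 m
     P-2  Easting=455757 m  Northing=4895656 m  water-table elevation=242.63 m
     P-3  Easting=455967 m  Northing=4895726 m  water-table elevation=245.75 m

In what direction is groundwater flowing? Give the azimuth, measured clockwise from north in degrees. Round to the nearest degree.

Differences from P-1: to P-2 (Δx, Δy, Δh) = (-25, 20, -0.28); to P-3 = (185, 90, +2.84).
Solve a·Δx + b·Δy = Δh: det = (-25)·90 − 185·20 = -5950.
∂h/∂x = [(-0.28)·90 − (+2.84)·20] / -5950 = +0.01378
∂h/∂y = [(-25)·(+2.84) − 185·(-0.28)] / -5950 = +0.003227
Flow direction (−∇h) has components (-0.01378 E, -0.003227 N).
Azimuth = atan2(E, N) = atan2(-0.01378, -0.003227) = 256.8° ≈ 257°.

257°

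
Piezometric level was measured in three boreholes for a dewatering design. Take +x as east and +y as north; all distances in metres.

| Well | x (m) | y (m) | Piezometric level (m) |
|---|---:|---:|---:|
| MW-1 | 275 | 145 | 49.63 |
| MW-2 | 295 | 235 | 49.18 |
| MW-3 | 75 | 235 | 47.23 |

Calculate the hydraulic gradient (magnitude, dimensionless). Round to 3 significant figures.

0.0113

Taking MW-1 as reference: MW-2−MW-1 = (20, 90, -0.45); MW-3−MW-1 = (-200, 90, -2.40).
Determinant of the coordinate differences = 20·90 − (-200)·90 = 19800.
∂h/∂x = [(-0.45)·90 − (-2.40)·90] / 19800 = +0.008864
∂h/∂y = [20·(-2.40) − (-200)·(-0.45)] / 19800 = -0.006970
|∇h| = √(0.008864² + -0.006970²) = 0.01128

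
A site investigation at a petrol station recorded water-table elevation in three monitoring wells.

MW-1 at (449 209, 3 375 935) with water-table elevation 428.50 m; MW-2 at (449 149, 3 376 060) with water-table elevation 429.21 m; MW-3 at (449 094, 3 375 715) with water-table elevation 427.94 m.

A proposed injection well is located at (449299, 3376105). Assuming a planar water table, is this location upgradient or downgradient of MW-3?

Differences from MW-1: to MW-2 (Δx, Δy, Δh) = (-60, 125, +0.71); to MW-3 = (-115, -220, -0.56).
Determinant of the coordinate differences = (-60)·(-220) − (-115)·125 = 27575.
∂h/∂x = [(+0.71)·(-220) − (-0.56)·125] / 27575 = -0.003126
∂h/∂y = [(-60)·(-0.56) − (-115)·(+0.71)] / 27575 = +0.004180
Head at (449299, 3376105) = 428.50 + (-0.003126)·(90) + (+0.004180)·(170) = 428.93 m.
That is higher than the 427.94 m at MW-3, so the point is upgradient.

upgradient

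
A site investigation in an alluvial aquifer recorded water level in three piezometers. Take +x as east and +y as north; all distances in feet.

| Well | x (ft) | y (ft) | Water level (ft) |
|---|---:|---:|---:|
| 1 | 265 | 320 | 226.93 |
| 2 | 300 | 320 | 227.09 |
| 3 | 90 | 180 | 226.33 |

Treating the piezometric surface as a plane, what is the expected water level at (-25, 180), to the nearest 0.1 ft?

225.8 ft

Differences from 1: to 2 (Δx, Δy, Δh) = (35, 0, +0.16); to 3 = (-175, -140, -0.60).
Solve a·Δx + b·Δy = Δh: det = 35·(-140) − (-175)·0 = -4900.
∂h/∂x = [(+0.16)·(-140) − (-0.60)·0] / -4900 = +0.004571
∂h/∂y = [35·(-0.60) − (-175)·(+0.16)] / -4900 = -0.001429
h(-25, 180) = 226.93 + (+0.004571)·(-290) + (-0.001429)·(-140) = 226.93 -1.326 +0.200 = 225.804 ft.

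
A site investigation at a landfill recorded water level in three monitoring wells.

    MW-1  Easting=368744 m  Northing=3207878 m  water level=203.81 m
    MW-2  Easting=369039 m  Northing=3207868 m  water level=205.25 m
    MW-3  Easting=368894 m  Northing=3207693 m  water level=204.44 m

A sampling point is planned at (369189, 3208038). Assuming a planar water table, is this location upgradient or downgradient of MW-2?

upgradient

Three-point gradient (reference MW-1): Δ to MW-2 = (295, -10, +1.44), Δ to MW-3 = (150, -185, +0.63).
∂h/∂x = +0.004901, ∂h/∂y = +0.0005681 (det = -53075).
Head at (369189, 3208038) = 203.81 + (+0.004901)·(445) + (+0.0005681)·(160) = 206.08 m.
That is higher than the 205.25 m at MW-2, so the point is upgradient.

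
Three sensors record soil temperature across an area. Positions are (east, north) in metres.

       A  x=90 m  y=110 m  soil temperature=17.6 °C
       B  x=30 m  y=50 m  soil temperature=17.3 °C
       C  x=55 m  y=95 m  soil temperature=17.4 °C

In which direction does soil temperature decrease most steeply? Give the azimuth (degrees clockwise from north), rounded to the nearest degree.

281°

Three-point gradient (reference A): Δ to B = (-60, -60, -0.3), Δ to C = (-35, -15, -0.2).
∂T/∂x = +0.006250, ∂T/∂y = -0.001250 (det = -1200).
Steepest decrease is along −∇f: components (-0.006250 E, +0.001250 N).
Azimuth = atan2(-0.006250, +0.001250) = 281.3° ≈ 281°.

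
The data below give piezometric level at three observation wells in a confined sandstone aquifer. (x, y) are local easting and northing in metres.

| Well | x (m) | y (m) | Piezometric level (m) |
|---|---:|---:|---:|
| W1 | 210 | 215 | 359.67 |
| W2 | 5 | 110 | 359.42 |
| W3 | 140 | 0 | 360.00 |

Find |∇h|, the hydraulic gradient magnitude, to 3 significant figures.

Taking W1 as reference: W2−W1 = (-205, -105, -0.25); W3−W1 = (-70, -215, +0.33).
Determinant of the coordinate differences = (-205)·(-215) − (-70)·(-105) = 36725.
∂h/∂x = [(-0.25)·(-215) − (+0.33)·(-105)] / 36725 = +0.002407
∂h/∂y = [(-205)·(+0.33) − (-70)·(-0.25)] / 36725 = -0.002319
|∇h| = √(0.002407² + -0.002319²) = 0.003342

0.00334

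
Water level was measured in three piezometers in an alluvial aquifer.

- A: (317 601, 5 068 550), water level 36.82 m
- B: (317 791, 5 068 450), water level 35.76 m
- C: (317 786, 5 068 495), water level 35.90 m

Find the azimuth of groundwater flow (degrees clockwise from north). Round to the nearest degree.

122°

Differences from A: to B (Δx, Δy, Δh) = (190, -100, -1.06); to C = (185, -55, -0.92).
Solve a·Δx + b·Δy = Δh: det = 190·(-55) − 185·(-100) = 8050.
∂h/∂x = [(-1.06)·(-55) − (-0.92)·(-100)] / 8050 = -0.004186
∂h/∂y = [190·(-0.92) − 185·(-1.06)] / 8050 = +0.002646
Flow direction (−∇h) has components (+0.004186 E, -0.002646 N).
Azimuth = atan2(E, N) = atan2(+0.004186, -0.002646) = 122.3° ≈ 122°.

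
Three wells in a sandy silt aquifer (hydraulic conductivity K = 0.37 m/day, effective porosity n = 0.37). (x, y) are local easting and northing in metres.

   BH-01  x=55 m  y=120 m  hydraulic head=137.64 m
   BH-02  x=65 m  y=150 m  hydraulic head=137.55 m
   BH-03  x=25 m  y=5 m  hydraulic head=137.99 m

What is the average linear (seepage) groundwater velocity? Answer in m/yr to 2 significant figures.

1.2 m/yr

With h = a·x + b·y + c and BH-01 as origin, the differences give:
  10·a + 30·b = -0.09
  (-30)·a + (-115)·b = +0.35
Eliminate b (×(-115) and ×30, subtract): -250·a = -0.150 → a = ∂h/∂x = +0.0006000
Back-substitute: b = ∂h/∂y = -0.003200.
|∇h| = √(0.0006000² + -0.003200²) = 0.003256
Seepage velocity v = K·i/n = 0.37 × 0.003256 / 0.37 = 0.003256 m/day = 1.189 m/yr.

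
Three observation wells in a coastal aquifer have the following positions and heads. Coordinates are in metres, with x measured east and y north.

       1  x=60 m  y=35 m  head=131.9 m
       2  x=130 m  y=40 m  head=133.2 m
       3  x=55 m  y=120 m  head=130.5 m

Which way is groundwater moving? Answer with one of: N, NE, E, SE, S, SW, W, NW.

NW

Taking 1 as reference: 2−1 = (70, 5, +1.3); 3−1 = (-5, 85, -1.4).
Determinant of the coordinate differences = 70·85 − (-5)·5 = 5975.
∂h/∂x = [(+1.3)·85 − (-1.4)·5] / 5975 = +0.01967
∂h/∂y = [70·(-1.4) − (-5)·(+1.3)] / 5975 = -0.01531
Flow = −∇h = (-0.01967 east, +0.01531 north), which points northwest.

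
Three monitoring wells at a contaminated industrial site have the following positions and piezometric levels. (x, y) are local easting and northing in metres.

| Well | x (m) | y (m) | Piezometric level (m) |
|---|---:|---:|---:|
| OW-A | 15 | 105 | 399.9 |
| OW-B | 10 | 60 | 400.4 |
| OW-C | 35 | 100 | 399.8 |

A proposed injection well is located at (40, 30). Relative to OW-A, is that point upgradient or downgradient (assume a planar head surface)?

upgradient

Three-point gradient (reference OW-A): Δ to OW-B = (-5, -45, +0.5), Δ to OW-C = (20, -5, -0.1).
∂h/∂x = -0.007568, ∂h/∂y = -0.01027 (det = 925).
Head at (40, 30) = 399.9 + (-0.007568)·(25) + (-0.01027)·(-75) = 400.48 m.
That is higher than the 399.9 m at OW-A, so the point is upgradient.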